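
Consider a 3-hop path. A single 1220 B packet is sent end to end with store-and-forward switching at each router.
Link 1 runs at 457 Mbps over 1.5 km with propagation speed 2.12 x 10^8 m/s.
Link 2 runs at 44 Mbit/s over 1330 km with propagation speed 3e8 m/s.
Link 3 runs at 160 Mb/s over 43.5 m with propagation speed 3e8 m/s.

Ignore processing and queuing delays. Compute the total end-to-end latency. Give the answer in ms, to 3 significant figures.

4.74 ms

L = 1220 × 8 = 9760 bits.
Transmission delays (L/R per hop): 0.0213567, 0.221818, 0.061 ms; sum = 0.304175 ms.
Propagation delays (d/s per hop): 0.00707547, 4.43333, 0.000145 ms; sum = 4.44055 ms.
End-to-end = 4.74 ms.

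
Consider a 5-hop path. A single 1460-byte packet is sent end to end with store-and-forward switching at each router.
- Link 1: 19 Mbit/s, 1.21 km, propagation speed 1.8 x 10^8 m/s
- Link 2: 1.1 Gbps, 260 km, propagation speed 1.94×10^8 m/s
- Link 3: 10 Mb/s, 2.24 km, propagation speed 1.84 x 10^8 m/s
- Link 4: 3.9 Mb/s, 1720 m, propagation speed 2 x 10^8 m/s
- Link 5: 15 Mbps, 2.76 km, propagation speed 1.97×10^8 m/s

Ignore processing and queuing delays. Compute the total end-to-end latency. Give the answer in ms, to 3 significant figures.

L = 1460 × 8 = 11680 bits.
Transmission delays (L/R per hop): 0.614737, 0.0106182, 1.168, 2.99487, 0.778667 ms; sum = 5.56689 ms.
Propagation delays (d/s per hop): 0.00672222, 1.34021, 0.0121739, 0.0086, 0.0140102 ms; sum = 1.38171 ms.
End-to-end = 6.95 ms.

6.95 ms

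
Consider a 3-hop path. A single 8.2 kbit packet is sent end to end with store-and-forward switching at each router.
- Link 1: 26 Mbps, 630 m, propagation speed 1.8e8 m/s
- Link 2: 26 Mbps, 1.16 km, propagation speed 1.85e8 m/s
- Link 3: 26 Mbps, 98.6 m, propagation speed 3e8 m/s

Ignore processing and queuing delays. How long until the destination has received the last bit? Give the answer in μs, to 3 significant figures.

L = 8200 bits.
Transmission delay per hop = L/R = 8200/26000000 = 315.385 μs; 3 hops → 946.154 μs.
Propagation delays (d/s per hop): 3.5, 6.27027, 0.328667 μs; sum = 10.0989 μs.
End-to-end = 956 μs.

956 μs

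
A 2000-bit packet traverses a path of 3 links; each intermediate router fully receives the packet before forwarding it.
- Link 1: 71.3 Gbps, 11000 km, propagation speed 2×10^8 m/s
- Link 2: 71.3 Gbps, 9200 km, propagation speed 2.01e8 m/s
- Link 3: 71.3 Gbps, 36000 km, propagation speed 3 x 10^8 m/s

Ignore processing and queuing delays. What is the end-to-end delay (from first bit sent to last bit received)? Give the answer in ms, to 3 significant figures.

Transmission delay per hop = L/R = 2000/71300000000 = 2.80505e-05 ms; 3 hops → 8.41515e-05 ms.
Propagation delays (d/s per hop): 55, 45.7711, 120 ms; sum = 220.771 ms.
End-to-end = 221 ms.

221 ms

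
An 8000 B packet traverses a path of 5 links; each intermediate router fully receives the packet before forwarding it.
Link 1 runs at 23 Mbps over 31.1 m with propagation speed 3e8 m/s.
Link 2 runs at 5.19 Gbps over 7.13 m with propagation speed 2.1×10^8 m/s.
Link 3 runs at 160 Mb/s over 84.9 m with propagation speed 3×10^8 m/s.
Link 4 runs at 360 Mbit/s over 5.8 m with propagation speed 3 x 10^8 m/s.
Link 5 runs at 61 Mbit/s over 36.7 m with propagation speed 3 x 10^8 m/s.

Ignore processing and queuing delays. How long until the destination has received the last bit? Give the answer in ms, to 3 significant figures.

L = 8000 × 8 = 64000 bits.
Transmission delays (L/R per hop): 2.78261, 0.0123314, 0.4, 0.177778, 1.04918 ms; sum = 4.4219 ms.
Propagation delays (d/s per hop): 0.000103667, 3.39524e-05, 0.000283, 1.93333e-05, 0.000122333 ms; sum = 0.000562286 ms.
End-to-end = 4.42 ms.

4.42 ms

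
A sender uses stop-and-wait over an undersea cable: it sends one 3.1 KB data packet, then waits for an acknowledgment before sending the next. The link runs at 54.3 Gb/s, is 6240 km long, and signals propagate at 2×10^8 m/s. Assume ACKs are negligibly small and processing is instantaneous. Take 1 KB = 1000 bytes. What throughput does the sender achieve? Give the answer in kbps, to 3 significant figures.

t_tx = L/R = 24800/54300000000 = 4.56722e-07 s.
t_prop = 6240000/200000000 = 0.0312 s; RTT = 0.0624 s.
Cycle = t_tx + RTT = 0.0624005 s.
Throughput = L / cycle = 24800 / 0.0624005 = 397 kbps.

397 kbps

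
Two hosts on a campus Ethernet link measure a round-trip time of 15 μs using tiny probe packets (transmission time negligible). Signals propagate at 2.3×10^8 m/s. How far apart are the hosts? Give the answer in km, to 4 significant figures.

1.725 km

One-way propagation = RTT/2 = 7.5 μs.
d = s × t = 2.3e+08 × 7.5e-06 = 1.725 km.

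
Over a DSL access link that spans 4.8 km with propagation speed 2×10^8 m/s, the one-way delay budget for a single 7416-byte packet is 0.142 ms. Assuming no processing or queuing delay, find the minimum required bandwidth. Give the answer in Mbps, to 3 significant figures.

503 Mbps

L = 59328 bits.
Propagation delay = 4800 / 200000000 = 0.024 ms.
Transmission budget = 0.142 − 0.024 = 0.118 ms.
R ≥ L / t_tx = 59328 bits / 0.000118 s = 503 Mbps.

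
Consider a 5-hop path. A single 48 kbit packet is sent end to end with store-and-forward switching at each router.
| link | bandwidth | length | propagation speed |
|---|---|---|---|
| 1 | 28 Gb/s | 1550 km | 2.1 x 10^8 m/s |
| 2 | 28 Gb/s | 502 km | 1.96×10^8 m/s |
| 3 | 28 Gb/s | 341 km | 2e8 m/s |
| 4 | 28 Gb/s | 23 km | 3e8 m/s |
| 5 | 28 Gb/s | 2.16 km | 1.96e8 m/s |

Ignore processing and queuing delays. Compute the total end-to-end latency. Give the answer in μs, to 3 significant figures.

11700 μs

L = 48000 bits.
Transmission delay per hop = L/R = 48000/28000000000 = 1.71429 μs; 5 hops → 8.57143 μs.
Propagation delays (d/s per hop): 7380.95, 2561.22, 1705, 76.6667, 11.0204 μs; sum = 11734.9 μs.
End-to-end = 11700 μs.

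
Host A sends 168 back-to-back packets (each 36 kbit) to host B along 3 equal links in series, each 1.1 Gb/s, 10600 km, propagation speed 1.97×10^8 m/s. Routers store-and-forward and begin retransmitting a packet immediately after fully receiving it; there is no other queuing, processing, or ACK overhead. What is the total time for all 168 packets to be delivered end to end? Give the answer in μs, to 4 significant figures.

167000 μs

Per-hop transmission t_tx = L/R = 36000/1100000000 = 32.7273 μs.
Per-hop propagation t_prop = 10600000/197000000 = 53807.1 μs.
Pipeline fill: first packet needs 3·t_tx to clear all hops; remaining 167 packets each add one t_tx.
Total = (3+168-1)·t_tx + 3·t_prop = 170·32.7273 + 3·53807.1 = 167000 μs.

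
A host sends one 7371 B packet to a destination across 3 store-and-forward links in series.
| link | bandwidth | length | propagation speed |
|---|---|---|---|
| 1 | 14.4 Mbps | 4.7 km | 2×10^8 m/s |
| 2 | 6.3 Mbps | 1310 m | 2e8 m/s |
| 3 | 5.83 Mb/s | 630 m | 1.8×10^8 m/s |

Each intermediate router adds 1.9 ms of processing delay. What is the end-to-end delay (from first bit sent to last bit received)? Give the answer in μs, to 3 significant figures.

L = 7371 × 8 = 58968 bits.
Transmission delays (L/R per hop): 4095, 9360, 10114.6 μs; sum = 23569.6 μs.
Propagation delays (d/s per hop): 23.5, 6.55, 3.5 μs; sum = 33.55 μs.
Processing at 2 router(s): 2 × 1.9 ms = 3800 μs.
End-to-end = 27400 μs.

27400 μs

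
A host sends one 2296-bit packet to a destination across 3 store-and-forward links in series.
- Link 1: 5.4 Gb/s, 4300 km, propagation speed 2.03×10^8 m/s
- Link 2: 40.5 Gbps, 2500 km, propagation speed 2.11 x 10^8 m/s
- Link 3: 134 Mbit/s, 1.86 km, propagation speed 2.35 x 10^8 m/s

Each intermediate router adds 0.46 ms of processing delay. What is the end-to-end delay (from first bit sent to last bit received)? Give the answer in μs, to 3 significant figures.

Transmission delays (L/R per hop): 0.425185, 0.0566914, 17.1343 μs; sum = 17.6162 μs.
Propagation delays (d/s per hop): 21182.3, 11848.3, 7.91489 μs; sum = 33038.5 μs.
Processing at 2 router(s): 2 × 0.46 ms = 920 μs.
End-to-end = 34000 μs.

34000 μs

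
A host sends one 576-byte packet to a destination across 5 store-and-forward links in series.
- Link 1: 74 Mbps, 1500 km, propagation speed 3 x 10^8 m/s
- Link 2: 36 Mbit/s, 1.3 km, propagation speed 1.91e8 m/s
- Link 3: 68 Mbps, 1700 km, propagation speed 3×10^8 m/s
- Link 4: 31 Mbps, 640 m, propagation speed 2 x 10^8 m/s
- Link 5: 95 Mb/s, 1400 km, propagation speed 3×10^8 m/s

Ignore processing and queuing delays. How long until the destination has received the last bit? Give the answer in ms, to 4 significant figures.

15.80 ms

L = 576 × 8 = 4608 bits.
Transmission delays (L/R per hop): 0.0622703, 0.128, 0.0677647, 0.148645, 0.0485053 ms; sum = 0.455185 ms.
Propagation delays (d/s per hop): 5, 0.00680628, 5.66667, 0.0032, 4.66667 ms; sum = 15.3433 ms.
End-to-end = 15.80 ms.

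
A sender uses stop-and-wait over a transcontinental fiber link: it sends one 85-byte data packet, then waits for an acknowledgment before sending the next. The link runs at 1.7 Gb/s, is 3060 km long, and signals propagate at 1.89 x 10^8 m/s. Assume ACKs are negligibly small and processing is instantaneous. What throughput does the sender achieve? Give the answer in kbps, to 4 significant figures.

21.00 kbps

t_tx = L/R = 680/1700000000 = 4e-07 s.
t_prop = 3060000/189000000 = 0.0161905 s; RTT = 0.032381 s.
Cycle = t_tx + RTT = 0.0323814 s.
Throughput = L / cycle = 680 / 0.0323814 = 21.00 kbps.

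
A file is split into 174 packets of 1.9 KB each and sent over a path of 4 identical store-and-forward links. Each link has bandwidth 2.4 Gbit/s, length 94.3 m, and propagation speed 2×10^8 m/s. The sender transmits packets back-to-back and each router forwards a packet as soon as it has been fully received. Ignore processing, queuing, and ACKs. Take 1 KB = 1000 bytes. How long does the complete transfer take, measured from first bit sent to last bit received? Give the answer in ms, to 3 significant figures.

1.12 ms

Per-hop transmission t_tx = L/R = 15200/2400000000 = 0.00633333 ms.
Per-hop propagation t_prop = 94.3/200000000 = 0.0004715 ms.
Pipeline fill: first packet needs 4·t_tx to clear all hops; remaining 173 packets each add one t_tx.
Total = (4+174-1)·t_tx + 4·t_prop = 177·0.00633333 + 4·0.0004715 = 1.12 ms.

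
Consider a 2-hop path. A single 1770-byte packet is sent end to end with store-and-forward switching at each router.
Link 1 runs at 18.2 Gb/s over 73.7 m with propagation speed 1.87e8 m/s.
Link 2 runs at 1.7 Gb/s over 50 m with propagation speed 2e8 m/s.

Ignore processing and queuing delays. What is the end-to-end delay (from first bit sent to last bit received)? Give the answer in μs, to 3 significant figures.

L = 1770 × 8 = 14160 bits.
Transmission delays (L/R per hop): 0.778022, 8.32941 μs; sum = 9.10743 μs.
Propagation delays (d/s per hop): 0.394118, 0.25 μs; sum = 0.644118 μs.
End-to-end = 9.75 μs.

9.75 μs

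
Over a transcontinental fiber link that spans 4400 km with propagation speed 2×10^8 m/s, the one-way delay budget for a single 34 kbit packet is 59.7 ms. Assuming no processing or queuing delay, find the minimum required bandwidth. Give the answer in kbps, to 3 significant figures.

902 kbps

Propagation delay = 4400000 / 200000000 = 22 ms.
Transmission budget = 59.7 − 22 = 37.7 ms.
R ≥ L / t_tx = 34000 bits / 0.0377 s = 902 kbps.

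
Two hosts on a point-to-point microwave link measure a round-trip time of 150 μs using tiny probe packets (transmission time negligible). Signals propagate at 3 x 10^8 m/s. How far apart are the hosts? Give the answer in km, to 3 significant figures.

One-way propagation = RTT/2 = 75 μs.
d = s × t = 300000000 × 7.5e-05 = 22.5 km.

22.5 km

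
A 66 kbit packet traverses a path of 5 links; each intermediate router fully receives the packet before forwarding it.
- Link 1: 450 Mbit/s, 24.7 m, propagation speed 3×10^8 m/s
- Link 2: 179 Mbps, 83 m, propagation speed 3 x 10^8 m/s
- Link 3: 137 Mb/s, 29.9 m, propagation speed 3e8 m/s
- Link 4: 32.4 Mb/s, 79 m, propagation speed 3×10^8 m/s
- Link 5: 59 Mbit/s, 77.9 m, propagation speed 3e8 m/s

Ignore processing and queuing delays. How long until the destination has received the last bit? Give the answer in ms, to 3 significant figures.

4.15 ms

L = 66000 bits.
Transmission delays (L/R per hop): 0.146667, 0.368715, 0.481752, 2.03704, 1.11864 ms; sum = 4.15281 ms.
Propagation delays (d/s per hop): 8.23333e-05, 0.000276667, 9.96667e-05, 0.000263333, 0.000259667 ms; sum = 0.000981667 ms.
End-to-end = 4.15 ms.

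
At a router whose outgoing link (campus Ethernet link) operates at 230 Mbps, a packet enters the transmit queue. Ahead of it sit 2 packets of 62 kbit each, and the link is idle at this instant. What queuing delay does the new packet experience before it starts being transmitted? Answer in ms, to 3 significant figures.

Each queued packet: L/R = 62000/230000000 = 0.269565 ms.
2 queued → 0.53913 ms.
Queuing delay = 0.539 ms.

0.539 ms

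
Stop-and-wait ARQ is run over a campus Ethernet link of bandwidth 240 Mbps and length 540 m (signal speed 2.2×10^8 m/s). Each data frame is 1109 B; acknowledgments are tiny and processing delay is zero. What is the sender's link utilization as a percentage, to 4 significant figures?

88.28 %

t_tx = L/R = 8872/240000000 = 3.69667e-05 s.
t_prop = 540/2.2e+08 = 2.45455e-06 s; RTT = 4.90909e-06 s.
Cycle = t_tx + RTT = 4.18758e-05 s.
Utilization = t_tx / cycle = 3.69667e-05/4.18758e-05 = 88.28 %.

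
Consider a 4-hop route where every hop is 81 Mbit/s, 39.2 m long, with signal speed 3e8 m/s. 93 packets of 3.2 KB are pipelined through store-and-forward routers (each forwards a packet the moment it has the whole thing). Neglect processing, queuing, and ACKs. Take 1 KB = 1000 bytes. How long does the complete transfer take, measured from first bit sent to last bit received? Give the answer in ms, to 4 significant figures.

30.34 ms

Per-hop transmission t_tx = L/R = 25600/81000000 = 0.316049 ms.
Per-hop propagation t_prop = 39.2/300000000 = 0.000130667 ms.
Pipeline fill: first packet needs 4·t_tx to clear all hops; remaining 92 packets each add one t_tx.
Total = (4+93-1)·t_tx + 4·t_prop = 96·0.316049 + 4·0.000130667 = 30.34 ms.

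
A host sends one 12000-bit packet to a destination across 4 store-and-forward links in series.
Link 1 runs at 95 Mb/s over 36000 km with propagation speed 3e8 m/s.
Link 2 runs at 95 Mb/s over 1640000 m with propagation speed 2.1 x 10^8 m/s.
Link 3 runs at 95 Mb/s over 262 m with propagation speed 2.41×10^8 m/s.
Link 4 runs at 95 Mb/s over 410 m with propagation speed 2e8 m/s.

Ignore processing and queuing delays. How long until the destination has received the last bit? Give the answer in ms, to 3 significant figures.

Transmission delay per hop = L/R = 12000/95000000 = 0.126316 ms; 4 hops → 0.505263 ms.
Propagation delays (d/s per hop): 120, 7.80952, 0.00108714, 0.00205 ms; sum = 127.813 ms.
End-to-end = 128 ms.

128 ms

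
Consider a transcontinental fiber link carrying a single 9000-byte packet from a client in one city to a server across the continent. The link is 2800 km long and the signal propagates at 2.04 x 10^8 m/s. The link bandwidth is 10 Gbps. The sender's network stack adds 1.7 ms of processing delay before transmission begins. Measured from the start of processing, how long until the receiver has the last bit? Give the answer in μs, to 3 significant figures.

L = 9000 × 8 = 72000 bits.
Transmission delay = L/R = 72000 / 10000000000 = 7.2 μs.
Propagation delay = d/s = 2800000 m / 204000000 m/s = 13725.5 μs.
Plus processing delay 1.7 ms = 1700 μs.
Total = 15400 μs.

15400 μs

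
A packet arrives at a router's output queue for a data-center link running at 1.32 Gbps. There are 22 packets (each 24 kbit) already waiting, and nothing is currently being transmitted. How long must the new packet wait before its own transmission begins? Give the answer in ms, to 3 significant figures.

Each queued packet: L/R = 24000/1320000000 = 0.0181818 ms.
22 queued → 0.4 ms.
Queuing delay = 0.400 ms.

0.400 ms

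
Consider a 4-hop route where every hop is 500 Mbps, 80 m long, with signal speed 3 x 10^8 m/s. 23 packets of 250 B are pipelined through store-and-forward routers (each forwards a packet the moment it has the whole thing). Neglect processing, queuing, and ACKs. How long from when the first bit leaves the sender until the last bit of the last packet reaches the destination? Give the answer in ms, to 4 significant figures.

0.1051 ms

Per-hop transmission t_tx = L/R = 2000/500000000 = 0.004 ms.
Per-hop propagation t_prop = 80/300000000 = 0.000266667 ms.
Pipeline fill: first packet needs 4·t_tx to clear all hops; remaining 22 packets each add one t_tx.
Total = (4+23-1)·t_tx + 4·t_prop = 26·0.004 + 4·0.000266667 = 0.1051 ms.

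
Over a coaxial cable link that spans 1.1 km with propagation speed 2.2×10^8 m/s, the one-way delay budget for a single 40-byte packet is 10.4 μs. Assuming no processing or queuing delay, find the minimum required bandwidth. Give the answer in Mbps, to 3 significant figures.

L = 320 bits.
Propagation delay = 1100 / 2.2e+08 = 5 μs.
Transmission budget = 10.4 − 5 = 5.4 μs.
R ≥ L / t_tx = 320 bits / 5.4e-06 s = 59.3 Mbps.

59.3 Mbps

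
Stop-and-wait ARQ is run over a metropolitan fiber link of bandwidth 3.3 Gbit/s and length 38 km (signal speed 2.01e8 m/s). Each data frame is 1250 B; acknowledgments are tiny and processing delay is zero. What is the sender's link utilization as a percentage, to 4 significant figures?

t_tx = L/R = 10000/3300000000 = 3.0303e-06 s.
t_prop = 38000/2.01e+08 = 0.000189055 s; RTT = 0.000378109 s.
Cycle = t_tx + RTT = 0.00038114 s.
Utilization = t_tx / cycle = 3.0303e-06/0.00038114 = 0.7951 %.

0.7951 %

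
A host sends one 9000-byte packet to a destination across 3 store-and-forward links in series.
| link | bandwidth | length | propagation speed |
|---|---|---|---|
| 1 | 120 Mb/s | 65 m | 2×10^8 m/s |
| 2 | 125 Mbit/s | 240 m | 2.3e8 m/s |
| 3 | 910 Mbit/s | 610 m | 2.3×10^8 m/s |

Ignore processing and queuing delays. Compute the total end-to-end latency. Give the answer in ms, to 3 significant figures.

L = 9000 × 8 = 72000 bits.
Transmission delays (L/R per hop): 0.6, 0.576, 0.0791209 ms; sum = 1.25512 ms.
Propagation delays (d/s per hop): 0.000325, 0.00104348, 0.00265217 ms; sum = 0.00402065 ms.
End-to-end = 1.26 ms.

1.26 ms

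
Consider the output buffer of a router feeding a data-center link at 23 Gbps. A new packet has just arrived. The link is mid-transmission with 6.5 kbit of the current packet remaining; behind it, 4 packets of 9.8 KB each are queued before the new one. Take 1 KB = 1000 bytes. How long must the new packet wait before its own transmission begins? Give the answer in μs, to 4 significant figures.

13.92 μs

Each queued packet: L/R = 78400/23000000000 = 3.4087 μs.
4 queued → 13.6348 μs.
Plus remaining 6500 bits of current packet: 0.282609 μs.
Queuing delay = 13.92 μs.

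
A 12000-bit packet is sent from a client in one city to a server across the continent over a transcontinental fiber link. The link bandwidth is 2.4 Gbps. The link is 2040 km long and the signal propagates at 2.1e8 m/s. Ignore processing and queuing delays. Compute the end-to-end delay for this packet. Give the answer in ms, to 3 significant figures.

Transmission delay = L/R = 12000 / 2400000000 = 0.005 ms.
Propagation delay = d/s = 2040000 m / 210000000 m/s = 9.71429 ms.
Total = 9.72 ms.

9.72 ms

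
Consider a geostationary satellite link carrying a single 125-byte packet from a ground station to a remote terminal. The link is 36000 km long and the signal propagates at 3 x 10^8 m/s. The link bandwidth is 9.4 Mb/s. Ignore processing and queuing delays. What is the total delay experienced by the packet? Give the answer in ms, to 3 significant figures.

L = 125 × 8 = 1000 bits.
Transmission delay = L/R = 1000 / 9400000 = 0.106383 ms.
Propagation delay = d/s = 36000000 m / 300000000 m/s = 120 ms.
Total = 120 ms.

120 ms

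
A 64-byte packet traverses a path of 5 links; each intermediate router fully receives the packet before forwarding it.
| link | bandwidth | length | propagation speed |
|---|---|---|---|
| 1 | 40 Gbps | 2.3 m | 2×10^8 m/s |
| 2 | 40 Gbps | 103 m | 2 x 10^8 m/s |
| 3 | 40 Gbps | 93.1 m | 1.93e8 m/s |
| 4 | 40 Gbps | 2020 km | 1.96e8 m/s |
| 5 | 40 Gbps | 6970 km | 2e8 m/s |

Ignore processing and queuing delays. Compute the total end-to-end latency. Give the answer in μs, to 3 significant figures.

L = 64 × 8 = 512 bits.
Transmission delay per hop = L/R = 512/40000000000 = 0.0128 μs; 5 hops → 0.064 μs.
Propagation delays (d/s per hop): 0.0115, 0.515, 0.482383, 10306.1, 34850 μs; sum = 45157.1 μs.
End-to-end = 45200 μs.

45200 μs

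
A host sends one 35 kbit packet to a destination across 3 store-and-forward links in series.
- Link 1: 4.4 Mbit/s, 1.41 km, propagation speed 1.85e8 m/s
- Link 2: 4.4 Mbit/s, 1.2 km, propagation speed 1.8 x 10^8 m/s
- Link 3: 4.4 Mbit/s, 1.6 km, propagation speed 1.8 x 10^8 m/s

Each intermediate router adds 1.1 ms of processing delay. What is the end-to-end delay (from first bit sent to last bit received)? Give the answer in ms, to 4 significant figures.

26.09 ms

L = 35000 bits.
Transmission delay per hop = L/R = 35000/4400000 = 7.95455 ms; 3 hops → 23.8636 ms.
Propagation delays (d/s per hop): 0.00762162, 0.00666667, 0.00888889 ms; sum = 0.0231772 ms.
Processing at 2 router(s): 2 × 1.1 ms = 2.2 ms.
End-to-end = 26.09 ms.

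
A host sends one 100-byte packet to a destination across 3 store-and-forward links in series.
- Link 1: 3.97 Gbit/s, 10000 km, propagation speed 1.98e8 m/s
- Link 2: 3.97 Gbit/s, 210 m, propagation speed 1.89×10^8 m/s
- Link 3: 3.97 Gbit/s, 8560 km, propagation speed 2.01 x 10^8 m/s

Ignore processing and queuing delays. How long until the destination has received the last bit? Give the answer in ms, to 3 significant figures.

L = 100 × 8 = 800 bits.
Transmission delay per hop = L/R = 800/3970000000 = 0.000201511 ms; 3 hops → 0.000604534 ms.
Propagation delays (d/s per hop): 50.5051, 0.00111111, 42.5871 ms; sum = 93.0932 ms.
End-to-end = 93.1 ms.

93.1 ms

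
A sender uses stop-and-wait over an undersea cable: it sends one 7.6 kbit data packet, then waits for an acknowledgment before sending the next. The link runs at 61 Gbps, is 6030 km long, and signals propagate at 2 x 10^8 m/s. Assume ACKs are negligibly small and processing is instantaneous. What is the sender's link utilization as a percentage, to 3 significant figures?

t_tx = L/R = 7600/61000000000 = 1.2459e-07 s.
t_prop = 6030000/200000000 = 0.03015 s; RTT = 0.0603 s.
Cycle = t_tx + RTT = 0.0603001 s.
Utilization = t_tx / cycle = 1.2459e-07/0.0603001 = 0.000207 %.

0.000207 %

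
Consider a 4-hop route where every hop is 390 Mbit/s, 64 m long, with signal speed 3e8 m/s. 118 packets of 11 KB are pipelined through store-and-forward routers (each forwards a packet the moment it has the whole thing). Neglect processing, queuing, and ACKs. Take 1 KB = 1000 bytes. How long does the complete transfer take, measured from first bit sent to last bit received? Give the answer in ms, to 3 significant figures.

27.3 ms

Per-hop transmission t_tx = L/R = 88000/390000000 = 0.225641 ms.
Per-hop propagation t_prop = 64/300000000 = 0.000213333 ms.
Pipeline fill: first packet needs 4·t_tx to clear all hops; remaining 117 packets each add one t_tx.
Total = (4+118-1)·t_tx + 4·t_prop = 121·0.225641 + 4·0.000213333 = 27.3 ms.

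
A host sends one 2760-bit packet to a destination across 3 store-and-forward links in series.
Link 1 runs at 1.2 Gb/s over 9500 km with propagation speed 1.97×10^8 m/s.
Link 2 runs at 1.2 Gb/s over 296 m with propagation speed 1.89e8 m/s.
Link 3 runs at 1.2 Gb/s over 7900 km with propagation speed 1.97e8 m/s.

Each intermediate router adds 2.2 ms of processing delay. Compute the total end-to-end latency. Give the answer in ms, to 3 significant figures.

92.7 ms

Transmission delay per hop = L/R = 2760/1200000000 = 0.0023 ms; 3 hops → 0.0069 ms.
Propagation delays (d/s per hop): 48.2234, 0.00156614, 40.1015 ms; sum = 88.3264 ms.
Processing at 2 router(s): 2 × 2.2 ms = 4.4 ms.
End-to-end = 92.7 ms.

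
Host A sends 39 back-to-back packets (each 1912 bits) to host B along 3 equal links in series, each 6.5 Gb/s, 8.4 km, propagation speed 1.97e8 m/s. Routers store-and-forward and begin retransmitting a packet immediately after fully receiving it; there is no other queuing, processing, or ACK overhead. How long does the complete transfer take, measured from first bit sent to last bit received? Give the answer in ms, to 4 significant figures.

Per-hop transmission t_tx = L/R = 1912/6500000000 = 0.000294154 ms.
Per-hop propagation t_prop = 8400/197000000 = 0.0426396 ms.
Pipeline fill: first packet needs 3·t_tx to clear all hops; remaining 38 packets each add one t_tx.
Total = (3+39-1)·t_tx + 3·t_prop = 41·0.000294154 + 3·0.0426396 = 0.1400 ms.

0.1400 ms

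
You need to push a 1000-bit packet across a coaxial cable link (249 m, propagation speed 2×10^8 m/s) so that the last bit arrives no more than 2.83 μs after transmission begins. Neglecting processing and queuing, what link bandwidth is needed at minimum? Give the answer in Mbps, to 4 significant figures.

630.9 Mbps

Propagation delay = 249 / 200000000 = 1.245 μs.
Transmission budget = 2.83 − 1.245 = 1.585 μs.
R ≥ L / t_tx = 1000 bits / 1.585e-06 s = 630.9 Mbps.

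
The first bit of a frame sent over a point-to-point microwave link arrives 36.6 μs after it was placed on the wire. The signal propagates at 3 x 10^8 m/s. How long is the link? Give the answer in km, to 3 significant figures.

11.0 km

d = s × t_prop = 300000000 × 3.66e-05 = 11.0 km.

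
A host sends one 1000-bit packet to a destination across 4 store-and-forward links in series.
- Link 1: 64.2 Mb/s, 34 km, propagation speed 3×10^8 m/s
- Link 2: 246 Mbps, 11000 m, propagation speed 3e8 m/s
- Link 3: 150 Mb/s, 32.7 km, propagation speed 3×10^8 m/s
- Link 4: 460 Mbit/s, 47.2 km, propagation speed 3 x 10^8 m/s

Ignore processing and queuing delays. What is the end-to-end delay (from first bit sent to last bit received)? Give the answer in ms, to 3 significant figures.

0.445 ms

Transmission delays (L/R per hop): 0.0155763, 0.00406504, 0.00666667, 0.00217391 ms; sum = 0.0284819 ms.
Propagation delays (d/s per hop): 0.113333, 0.0366667, 0.109, 0.157333 ms; sum = 0.416333 ms.
End-to-end = 0.445 ms.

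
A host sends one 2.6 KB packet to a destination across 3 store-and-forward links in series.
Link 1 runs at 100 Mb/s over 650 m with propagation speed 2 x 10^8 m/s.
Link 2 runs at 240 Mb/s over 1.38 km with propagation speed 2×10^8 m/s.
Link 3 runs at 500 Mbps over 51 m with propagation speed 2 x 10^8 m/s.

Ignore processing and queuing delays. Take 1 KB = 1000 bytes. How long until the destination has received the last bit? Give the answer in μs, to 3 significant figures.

L = 20800 bits.
Transmission delays (L/R per hop): 208, 86.6667, 41.6 μs; sum = 336.267 μs.
Propagation delays (d/s per hop): 3.25, 6.9, 0.255 μs; sum = 10.405 μs.
End-to-end = 347 μs.

347 μs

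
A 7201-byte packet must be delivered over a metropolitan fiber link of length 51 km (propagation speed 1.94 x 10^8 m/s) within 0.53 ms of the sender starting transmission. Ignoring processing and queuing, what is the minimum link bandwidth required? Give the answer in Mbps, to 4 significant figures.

L = 57608 bits.
Propagation delay = 51000 / 194000000 = 0.262887 ms.
Transmission budget = 0.53 − 0.262887 = 0.267113 ms.
R ≥ L / t_tx = 57608 bits / 0.000267113 s = 215.7 Mbps.

215.7 Mbps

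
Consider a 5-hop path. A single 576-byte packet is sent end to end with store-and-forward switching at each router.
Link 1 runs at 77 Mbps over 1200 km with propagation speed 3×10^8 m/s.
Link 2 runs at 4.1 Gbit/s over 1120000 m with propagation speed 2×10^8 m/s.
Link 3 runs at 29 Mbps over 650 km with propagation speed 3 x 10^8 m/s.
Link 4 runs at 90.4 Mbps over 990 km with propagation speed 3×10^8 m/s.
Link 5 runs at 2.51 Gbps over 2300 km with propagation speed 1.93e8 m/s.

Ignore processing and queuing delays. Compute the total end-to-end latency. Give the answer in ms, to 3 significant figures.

L = 576 × 8 = 4608 bits.
Transmission delays (L/R per hop): 0.0598442, 0.0011239, 0.158897, 0.0509735, 0.00183586 ms; sum = 0.272674 ms.
Propagation delays (d/s per hop): 4, 5.6, 2.16667, 3.3, 11.9171 ms; sum = 26.9838 ms.
End-to-end = 27.3 ms.

27.3 ms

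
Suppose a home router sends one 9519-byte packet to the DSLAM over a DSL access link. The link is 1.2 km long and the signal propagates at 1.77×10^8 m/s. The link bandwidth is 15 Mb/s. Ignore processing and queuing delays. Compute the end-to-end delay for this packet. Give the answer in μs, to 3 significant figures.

L = 9519 × 8 = 76152 bits.
Transmission delay = L/R = 76152 / 15000000 = 5076.8 μs.
Propagation delay = d/s = 1200 m / 177000000 m/s = 6.77966 μs.
Total = 5080 μs.

5080 μs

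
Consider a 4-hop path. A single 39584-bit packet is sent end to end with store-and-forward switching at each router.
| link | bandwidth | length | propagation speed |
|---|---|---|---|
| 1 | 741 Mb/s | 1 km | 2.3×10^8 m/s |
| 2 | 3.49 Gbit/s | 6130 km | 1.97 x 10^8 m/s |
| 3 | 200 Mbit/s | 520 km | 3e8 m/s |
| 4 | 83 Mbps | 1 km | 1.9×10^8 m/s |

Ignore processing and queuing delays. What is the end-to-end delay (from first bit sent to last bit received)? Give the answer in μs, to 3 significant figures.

33600 μs

Transmission delays (L/R per hop): 53.4197, 11.3421, 197.92, 476.916 μs; sum = 739.597 μs.
Propagation delays (d/s per hop): 4.34783, 31116.8, 1733.33, 5.26316 μs; sum = 32859.7 μs.
End-to-end = 33600 μs.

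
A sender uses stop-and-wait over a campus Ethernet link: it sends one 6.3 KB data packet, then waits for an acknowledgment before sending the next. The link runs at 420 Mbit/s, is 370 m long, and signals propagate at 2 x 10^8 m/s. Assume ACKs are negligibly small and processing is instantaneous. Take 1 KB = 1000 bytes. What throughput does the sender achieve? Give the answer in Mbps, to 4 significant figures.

407.4 Mbps

t_tx = L/R = 50400/420000000 = 0.00012 s.
t_prop = 370/200000000 = 1.85e-06 s; RTT = 3.7e-06 s.
Cycle = t_tx + RTT = 0.0001237 s.
Throughput = L / cycle = 50400 / 0.0001237 = 407.4 Mbps.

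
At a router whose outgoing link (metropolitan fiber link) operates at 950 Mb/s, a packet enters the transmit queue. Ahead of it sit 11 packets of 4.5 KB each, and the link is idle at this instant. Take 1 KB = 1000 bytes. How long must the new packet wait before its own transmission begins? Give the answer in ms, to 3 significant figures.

Each queued packet: L/R = 36000/950000000 = 0.0378947 ms.
11 queued → 0.416842 ms.
Queuing delay = 0.417 ms.

0.417 ms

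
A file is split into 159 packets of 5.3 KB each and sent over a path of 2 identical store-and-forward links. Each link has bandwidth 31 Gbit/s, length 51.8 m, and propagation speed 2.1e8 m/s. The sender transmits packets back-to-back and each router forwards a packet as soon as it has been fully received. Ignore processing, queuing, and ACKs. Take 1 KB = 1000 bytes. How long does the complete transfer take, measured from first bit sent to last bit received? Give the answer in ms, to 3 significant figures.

0.219 ms

Per-hop transmission t_tx = L/R = 42400/31000000000 = 0.00136774 ms.
Per-hop propagation t_prop = 51.8/210000000 = 0.000246667 ms.
Pipeline fill: first packet needs 2·t_tx to clear all hops; remaining 158 packets each add one t_tx.
Total = (2+159-1)·t_tx + 2·t_prop = 160·0.00136774 + 2·0.000246667 = 0.219 ms.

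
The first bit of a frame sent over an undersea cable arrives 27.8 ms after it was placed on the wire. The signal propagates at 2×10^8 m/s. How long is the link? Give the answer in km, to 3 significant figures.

5560 km

d = s × t_prop = 200000000 × 0.0278 = 5560 km.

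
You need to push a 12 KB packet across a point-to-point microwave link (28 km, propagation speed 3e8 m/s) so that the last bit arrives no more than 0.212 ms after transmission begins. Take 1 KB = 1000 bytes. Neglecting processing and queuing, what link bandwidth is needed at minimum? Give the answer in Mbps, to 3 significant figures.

809 Mbps

L = 96000 bits.
Propagation delay = 28000 / 300000000 = 0.0933333 ms.
Transmission budget = 0.212 − 0.0933333 = 0.118667 ms.
R ≥ L / t_tx = 96000 bits / 0.000118667 s = 809 Mbps.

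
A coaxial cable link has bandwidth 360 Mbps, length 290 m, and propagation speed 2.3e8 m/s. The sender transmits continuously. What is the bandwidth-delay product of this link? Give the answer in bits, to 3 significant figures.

454 bits

Propagation delay = 290 / 2.3e+08 = 1.26087e-06 s.
BDP = R × t_prop = 360000000 × 1.26087e-06 = 453.913 bits.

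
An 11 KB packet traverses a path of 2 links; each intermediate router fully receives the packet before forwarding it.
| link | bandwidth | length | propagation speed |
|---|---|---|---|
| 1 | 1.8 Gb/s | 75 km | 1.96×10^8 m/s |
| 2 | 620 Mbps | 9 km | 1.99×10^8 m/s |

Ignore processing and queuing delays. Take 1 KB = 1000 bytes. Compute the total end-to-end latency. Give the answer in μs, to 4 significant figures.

618.7 μs

L = 88000 bits.
Transmission delays (L/R per hop): 48.8889, 141.935 μs; sum = 190.824 μs.
Propagation delays (d/s per hop): 382.653, 45.2261 μs; sum = 427.879 μs.
End-to-end = 618.7 μs.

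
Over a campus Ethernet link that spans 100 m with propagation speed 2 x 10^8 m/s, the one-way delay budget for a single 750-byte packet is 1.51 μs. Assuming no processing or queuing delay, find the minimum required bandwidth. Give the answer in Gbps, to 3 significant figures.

5.94 Gbps

L = 6000 bits.
Propagation delay = 100 / 200000000 = 0.5 μs.
Transmission budget = 1.51 − 0.5 = 1.01 μs.
R ≥ L / t_tx = 6000 bits / 1.01e-06 s = 5.94 Gbps.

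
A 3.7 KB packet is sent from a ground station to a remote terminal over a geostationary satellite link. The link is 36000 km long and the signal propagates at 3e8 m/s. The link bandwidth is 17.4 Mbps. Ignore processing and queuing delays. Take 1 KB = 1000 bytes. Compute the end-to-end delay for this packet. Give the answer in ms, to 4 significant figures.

121.7 ms

L = 29600 bits.
Transmission delay = L/R = 29600 / 17400000 = 1.70115 ms.
Propagation delay = d/s = 36000000 m / 300000000 m/s = 120 ms.
Total = 121.7 ms.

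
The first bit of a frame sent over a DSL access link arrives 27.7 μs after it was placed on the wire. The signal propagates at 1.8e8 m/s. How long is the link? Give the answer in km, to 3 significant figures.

4.99 km

d = s × t_prop = 180000000 × 2.77e-05 = 4.99 km.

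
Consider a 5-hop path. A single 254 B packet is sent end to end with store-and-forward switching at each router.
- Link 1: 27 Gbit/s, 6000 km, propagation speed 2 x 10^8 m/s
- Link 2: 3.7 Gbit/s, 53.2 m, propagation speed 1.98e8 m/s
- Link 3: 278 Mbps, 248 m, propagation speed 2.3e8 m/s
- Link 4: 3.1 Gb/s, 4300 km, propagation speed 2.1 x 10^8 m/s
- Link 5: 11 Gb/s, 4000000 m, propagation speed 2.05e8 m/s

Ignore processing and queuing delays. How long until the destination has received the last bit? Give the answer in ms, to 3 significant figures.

L = 254 × 8 = 2032 bits.
Transmission delays (L/R per hop): 7.52593e-05, 0.000549189, 0.00730935, 0.000655484, 0.000184727 ms; sum = 0.00877401 ms.
Propagation delays (d/s per hop): 30, 0.000268687, 0.00107826, 20.4762, 19.5122 ms; sum = 69.9897 ms.
End-to-end = 70.0 ms.

70.0 ms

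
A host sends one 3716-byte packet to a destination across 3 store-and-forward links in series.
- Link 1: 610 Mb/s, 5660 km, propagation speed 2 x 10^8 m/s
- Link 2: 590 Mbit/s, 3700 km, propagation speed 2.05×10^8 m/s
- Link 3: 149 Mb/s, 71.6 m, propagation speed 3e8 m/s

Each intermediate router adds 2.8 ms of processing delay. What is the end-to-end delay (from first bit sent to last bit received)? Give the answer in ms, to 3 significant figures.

52.2 ms

L = 3716 × 8 = 29728 bits.
Transmission delays (L/R per hop): 0.0487344, 0.0503864, 0.199517 ms; sum = 0.298638 ms.
Propagation delays (d/s per hop): 28.3, 18.0488, 0.000238667 ms; sum = 46.349 ms.
Processing at 2 router(s): 2 × 2.8 ms = 5.6 ms.
End-to-end = 52.2 ms.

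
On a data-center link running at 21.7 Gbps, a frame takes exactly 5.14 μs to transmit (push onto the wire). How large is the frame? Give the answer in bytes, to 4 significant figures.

13940 bytes

L = R × t_tx = 21700000000 b/s × 5.14e-06 s = 111538 bits.
In bytes: 111538 / 8 = 13940 bytes.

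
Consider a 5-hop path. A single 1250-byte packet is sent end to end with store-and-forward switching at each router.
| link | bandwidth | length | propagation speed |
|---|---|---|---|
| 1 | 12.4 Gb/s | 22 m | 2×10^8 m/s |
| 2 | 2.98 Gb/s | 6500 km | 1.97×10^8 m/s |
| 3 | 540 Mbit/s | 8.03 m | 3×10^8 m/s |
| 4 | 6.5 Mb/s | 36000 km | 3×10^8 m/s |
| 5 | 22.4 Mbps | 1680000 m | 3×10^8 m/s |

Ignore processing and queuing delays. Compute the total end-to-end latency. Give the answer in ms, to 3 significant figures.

161 ms

L = 1250 × 8 = 10000 bits.
Transmission delays (L/R per hop): 0.000806452, 0.0033557, 0.0185185, 1.53846, 0.446429 ms; sum = 2.00757 ms.
Propagation delays (d/s per hop): 0.00011, 32.9949, 2.67667e-05, 120, 5.6 ms; sum = 158.595 ms.
End-to-end = 161 ms.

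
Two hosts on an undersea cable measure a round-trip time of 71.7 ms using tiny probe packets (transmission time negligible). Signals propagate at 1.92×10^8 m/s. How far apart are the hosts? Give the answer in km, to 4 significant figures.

One-way propagation = RTT/2 = 35.85 ms.
d = s × t = 192000000 × 0.03585 = 6883 km.

6883 km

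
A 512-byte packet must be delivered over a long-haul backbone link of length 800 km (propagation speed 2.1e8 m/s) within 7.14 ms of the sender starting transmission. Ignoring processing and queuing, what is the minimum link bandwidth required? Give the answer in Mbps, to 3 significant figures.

1.23 Mbps

L = 4096 bits.
Propagation delay = 800000 / 210000000 = 3.80952 ms.
Transmission budget = 7.14 − 3.80952 = 3.33048 ms.
R ≥ L / t_tx = 4096 bits / 0.00333048 s = 1.23 Mbps.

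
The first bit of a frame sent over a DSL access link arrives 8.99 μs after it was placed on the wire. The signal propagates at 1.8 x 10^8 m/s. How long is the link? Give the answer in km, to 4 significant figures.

1.618 km

d = s × t_prop = 180000000 × 8.99e-06 = 1.618 km.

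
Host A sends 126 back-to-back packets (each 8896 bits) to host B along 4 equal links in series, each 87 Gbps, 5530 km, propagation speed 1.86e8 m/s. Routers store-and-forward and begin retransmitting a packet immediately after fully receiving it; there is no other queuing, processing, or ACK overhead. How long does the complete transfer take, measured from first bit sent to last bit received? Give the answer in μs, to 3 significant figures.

119000 μs

Per-hop transmission t_tx = L/R = 8896/87000000000 = 0.102253 μs.
Per-hop propagation t_prop = 5530000/186000000 = 29731.2 μs.
Pipeline fill: first packet needs 4·t_tx to clear all hops; remaining 125 packets each add one t_tx.
Total = (4+126-1)·t_tx + 4·t_prop = 129·0.102253 + 4·29731.2 = 119000 μs.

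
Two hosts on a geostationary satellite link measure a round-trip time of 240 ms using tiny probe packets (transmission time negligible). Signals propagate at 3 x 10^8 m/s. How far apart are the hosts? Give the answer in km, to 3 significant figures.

36000 km

One-way propagation = RTT/2 = 120 ms.
d = s × t = 300000000 × 0.12 = 36000 km.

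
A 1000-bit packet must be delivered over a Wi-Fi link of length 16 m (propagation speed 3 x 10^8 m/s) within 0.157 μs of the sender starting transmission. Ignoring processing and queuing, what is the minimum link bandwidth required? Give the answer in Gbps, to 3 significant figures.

9.65 Gbps

Propagation delay = 16 / 300000000 = 0.0533333 μs.
Transmission budget = 0.157 − 0.0533333 = 0.103667 μs.
R ≥ L / t_tx = 1000 bits / 1.03667e-07 s = 9.65 Gbps.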